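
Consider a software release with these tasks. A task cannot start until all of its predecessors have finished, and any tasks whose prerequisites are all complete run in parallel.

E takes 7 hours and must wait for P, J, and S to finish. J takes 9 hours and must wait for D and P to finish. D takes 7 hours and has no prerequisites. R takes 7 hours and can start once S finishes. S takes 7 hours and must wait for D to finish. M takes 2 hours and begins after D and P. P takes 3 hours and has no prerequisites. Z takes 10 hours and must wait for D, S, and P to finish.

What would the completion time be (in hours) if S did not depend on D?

With the dependency in place, D→S→Z = 7+7+10 = 24 sets the finish at 24 hours.
Without D→S, S's earliest start moves from 7 to 0.
The longest chain is now D→J→E = 7+9+7 = 23, so the project takes 23 hours.

23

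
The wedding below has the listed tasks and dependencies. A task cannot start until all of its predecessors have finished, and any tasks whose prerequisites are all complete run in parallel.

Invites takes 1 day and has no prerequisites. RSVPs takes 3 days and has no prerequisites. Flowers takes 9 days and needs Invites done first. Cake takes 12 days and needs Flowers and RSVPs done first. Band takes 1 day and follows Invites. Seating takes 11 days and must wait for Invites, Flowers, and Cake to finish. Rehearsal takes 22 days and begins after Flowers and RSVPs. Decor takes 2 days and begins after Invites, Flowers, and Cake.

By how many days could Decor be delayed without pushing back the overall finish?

Critical path: Invites→Flowers→Cake→Seating = 1+9+12+11 = 33, so the finish is 33 days.
The longest chain containing Decor totals 24 days.
Slack of Decor = 31 − 22 = 9 days.

9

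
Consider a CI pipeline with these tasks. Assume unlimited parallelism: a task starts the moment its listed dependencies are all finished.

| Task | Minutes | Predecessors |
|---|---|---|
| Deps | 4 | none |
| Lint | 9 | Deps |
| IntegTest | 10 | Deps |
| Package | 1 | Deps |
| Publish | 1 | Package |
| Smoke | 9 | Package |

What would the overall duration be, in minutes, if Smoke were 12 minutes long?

17

Baseline: Deps→Package→Smoke = 4+1+9 = 14 → 14 minutes.
Smoke lies on that path, so at 12 minutes the path becomes 17 minutes.
No other chain overtakes it, so the finish is 17 minutes.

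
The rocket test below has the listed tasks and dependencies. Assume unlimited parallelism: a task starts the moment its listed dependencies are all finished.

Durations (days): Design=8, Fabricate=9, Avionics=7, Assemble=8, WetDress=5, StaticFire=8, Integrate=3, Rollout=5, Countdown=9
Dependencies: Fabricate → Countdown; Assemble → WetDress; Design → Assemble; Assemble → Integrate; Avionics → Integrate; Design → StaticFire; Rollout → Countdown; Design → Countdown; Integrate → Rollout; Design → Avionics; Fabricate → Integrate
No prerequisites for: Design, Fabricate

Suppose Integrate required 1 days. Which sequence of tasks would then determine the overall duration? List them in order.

Design, Assemble, Integrate, Rollout, Countdown

The binding path is Design→Assemble→Integrate→Rollout→Countdown = 8+8+3+5+9 = 33; finish at 33 days.
Since Integrate is critical, the -2 change carries straight to that chain (now 31 days).
That remains the longest chain; total 31 days.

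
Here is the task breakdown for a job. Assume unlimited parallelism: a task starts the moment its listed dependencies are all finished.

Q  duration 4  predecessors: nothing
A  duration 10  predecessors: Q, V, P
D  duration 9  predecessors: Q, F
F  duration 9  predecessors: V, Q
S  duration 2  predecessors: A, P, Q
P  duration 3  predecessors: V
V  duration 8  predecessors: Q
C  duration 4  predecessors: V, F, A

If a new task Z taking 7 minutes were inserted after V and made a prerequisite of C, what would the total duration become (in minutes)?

Originally the job takes 30 minutes.
With Z inserted, C now waits for max(V, F, A, Z).
New critical path: Q→V→F→D = 4+8+9+9 = 30 ⇒ 30 minutes.

30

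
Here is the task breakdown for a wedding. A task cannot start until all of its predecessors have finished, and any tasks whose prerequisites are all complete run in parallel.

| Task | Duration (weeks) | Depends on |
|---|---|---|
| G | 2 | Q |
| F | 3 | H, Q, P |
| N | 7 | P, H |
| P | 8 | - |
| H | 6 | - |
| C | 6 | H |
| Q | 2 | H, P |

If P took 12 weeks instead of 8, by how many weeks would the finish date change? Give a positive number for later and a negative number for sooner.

Baseline: P→N = 8+7 = 15 → 15 weeks.
P is on the critical path; changing it to 12 makes that path 19 weeks.
No other chain overtakes it, so the finish is 19 weeks.
Change in finish: 19 − 15 = +4 weeks.

4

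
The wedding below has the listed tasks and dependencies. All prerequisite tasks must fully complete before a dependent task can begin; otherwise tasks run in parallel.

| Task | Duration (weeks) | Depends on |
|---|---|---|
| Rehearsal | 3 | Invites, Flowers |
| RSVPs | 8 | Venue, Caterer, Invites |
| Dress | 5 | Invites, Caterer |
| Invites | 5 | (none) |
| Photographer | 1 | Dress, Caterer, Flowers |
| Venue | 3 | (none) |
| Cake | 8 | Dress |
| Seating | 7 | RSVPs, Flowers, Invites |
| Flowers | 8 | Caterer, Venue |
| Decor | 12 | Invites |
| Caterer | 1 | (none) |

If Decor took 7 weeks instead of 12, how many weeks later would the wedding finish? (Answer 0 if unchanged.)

0

As given, the longest chain is Invites→RSVPs→Seating = 5+8+7 = 20, so the finish is 20 weeks.
Decor has 3 weeks of float (longest path through it is 17).
That remains the longest chain; total 20 weeks.
Change in finish: 20 − 20 = +0 weeks.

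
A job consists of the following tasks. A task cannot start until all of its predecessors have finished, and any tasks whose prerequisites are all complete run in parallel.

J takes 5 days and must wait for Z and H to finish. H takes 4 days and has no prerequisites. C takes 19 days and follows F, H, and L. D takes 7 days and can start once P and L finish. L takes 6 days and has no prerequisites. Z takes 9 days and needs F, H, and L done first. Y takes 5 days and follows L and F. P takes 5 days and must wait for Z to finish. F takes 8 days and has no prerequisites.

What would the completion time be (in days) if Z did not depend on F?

With the dependency in place, F→Z→P→D = 8+9+5+7 = 29 sets the finish at 29 days.
Without F→Z, Z's earliest start moves from 8 to 6.
After: F→C = 8+19 = 27 → 27 days.

27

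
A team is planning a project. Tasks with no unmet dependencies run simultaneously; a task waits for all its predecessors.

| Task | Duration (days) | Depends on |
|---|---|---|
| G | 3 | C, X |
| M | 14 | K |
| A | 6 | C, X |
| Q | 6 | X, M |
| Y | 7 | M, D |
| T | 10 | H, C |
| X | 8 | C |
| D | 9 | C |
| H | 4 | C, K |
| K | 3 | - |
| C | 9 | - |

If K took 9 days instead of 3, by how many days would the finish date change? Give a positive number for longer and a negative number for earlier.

5

Critical path before the change: C→D→Y = 9+9+7 = 25 giving 25 days.
The longest path through K is only 24 days, so K has float 1.
New critical path: K→M→Y = 9+14+7 = 30 ⇒ 30 days.
Change in finish: 30 − 25 = +5 days.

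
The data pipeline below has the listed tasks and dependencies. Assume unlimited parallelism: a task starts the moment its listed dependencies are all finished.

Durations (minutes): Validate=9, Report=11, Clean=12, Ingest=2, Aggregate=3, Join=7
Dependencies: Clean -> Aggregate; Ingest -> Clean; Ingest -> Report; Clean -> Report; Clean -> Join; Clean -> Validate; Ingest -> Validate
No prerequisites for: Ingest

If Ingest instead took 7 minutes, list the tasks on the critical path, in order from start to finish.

Critical path before the change: Ingest→Clean→Report = 2+12+11 = 25 giving 25 minutes.
Ingest is on the critical path; changing it to 7 makes that path 30 minutes.
That remains the longest chain; total 30 minutes.

Ingest, Clean, Report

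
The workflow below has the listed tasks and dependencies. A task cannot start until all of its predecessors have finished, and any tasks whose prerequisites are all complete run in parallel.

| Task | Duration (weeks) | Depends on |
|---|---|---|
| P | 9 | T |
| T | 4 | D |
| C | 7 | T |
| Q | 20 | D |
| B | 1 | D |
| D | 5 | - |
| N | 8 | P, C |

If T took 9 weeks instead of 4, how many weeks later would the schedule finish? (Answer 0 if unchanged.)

5

As given, the longest chain is D→T→P→N = 5+4+9+8 = 26, so the finish is 26 weeks.
T is on the critical path; changing it to 9 makes that path 31 weeks.
That remains the longest chain; total 31 weeks.
Change in finish: 31 − 26 = +5 weeks.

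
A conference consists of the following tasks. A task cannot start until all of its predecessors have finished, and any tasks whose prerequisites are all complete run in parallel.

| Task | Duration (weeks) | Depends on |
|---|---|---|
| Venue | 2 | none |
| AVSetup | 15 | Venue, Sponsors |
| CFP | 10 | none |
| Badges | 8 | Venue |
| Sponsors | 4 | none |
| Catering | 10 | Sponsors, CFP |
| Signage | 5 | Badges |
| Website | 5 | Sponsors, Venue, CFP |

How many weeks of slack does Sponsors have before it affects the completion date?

The longest chain is CFP→Catering = 10+10 = 20; overall finish 20 weeks.
Longest path through Sponsors: 19 weeks (earliest finish 4, latest finish 5).
So Sponsors can slip 5 − 4 = 1 week.

1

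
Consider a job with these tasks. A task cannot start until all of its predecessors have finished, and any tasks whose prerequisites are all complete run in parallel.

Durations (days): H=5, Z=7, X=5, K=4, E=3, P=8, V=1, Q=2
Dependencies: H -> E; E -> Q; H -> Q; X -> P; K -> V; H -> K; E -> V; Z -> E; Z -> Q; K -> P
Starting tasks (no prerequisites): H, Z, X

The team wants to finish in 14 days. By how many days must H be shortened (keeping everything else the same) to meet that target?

3

Current finish: 17 days; target: 14.
H is on every critical path, so each day cut from H cuts the finish by one (this holds down to a finish of 13).
Need 17 − 14 = 3 days off H → H becomes 2 days, finish becomes 14.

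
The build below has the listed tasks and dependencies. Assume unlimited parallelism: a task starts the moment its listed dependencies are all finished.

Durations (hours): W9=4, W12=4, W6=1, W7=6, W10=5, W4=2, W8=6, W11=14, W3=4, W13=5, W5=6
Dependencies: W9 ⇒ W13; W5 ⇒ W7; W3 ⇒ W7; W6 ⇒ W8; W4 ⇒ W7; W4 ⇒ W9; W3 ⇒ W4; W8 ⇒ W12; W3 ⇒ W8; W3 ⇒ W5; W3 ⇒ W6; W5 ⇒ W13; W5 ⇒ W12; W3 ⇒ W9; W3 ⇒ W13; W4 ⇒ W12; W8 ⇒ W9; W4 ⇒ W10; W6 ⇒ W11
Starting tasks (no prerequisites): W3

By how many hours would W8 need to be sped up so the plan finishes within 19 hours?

Current finish: 20 hours; target: 19.
W8 is on every critical path, so each hour cut from W8 cuts the finish by one (this holds down to a finish of 19).
Need 20 − 19 = 1 hour off W8 → W8 becomes 5 hours, finish becomes 19.

1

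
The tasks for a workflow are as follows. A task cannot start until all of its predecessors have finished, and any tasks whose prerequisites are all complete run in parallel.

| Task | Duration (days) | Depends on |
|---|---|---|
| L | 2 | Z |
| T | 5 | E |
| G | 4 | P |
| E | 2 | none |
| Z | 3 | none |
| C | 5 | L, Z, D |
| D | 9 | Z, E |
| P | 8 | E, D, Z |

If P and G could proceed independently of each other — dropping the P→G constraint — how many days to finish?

Original critical path: Z→D→P→G = 3+9+8+4 = 24 ⇒ 24 days.
Without P→G, G's earliest start moves from 20 to 0.
After: Z→D→P = 3+9+8 = 20 → 20 days.

20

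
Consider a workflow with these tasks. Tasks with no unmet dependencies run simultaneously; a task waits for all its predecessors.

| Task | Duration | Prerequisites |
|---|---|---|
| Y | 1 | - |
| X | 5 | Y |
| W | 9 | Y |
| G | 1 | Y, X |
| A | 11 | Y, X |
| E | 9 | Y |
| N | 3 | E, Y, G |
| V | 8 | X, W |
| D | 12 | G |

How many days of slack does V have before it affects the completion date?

Critical path: Y→X→G→D = 1+5+1+12 = 19, so the finish is 19 days.
Longest path through V: 18 days (earliest finish 18, latest finish 19).
Float = 19 − 18 = 1.

1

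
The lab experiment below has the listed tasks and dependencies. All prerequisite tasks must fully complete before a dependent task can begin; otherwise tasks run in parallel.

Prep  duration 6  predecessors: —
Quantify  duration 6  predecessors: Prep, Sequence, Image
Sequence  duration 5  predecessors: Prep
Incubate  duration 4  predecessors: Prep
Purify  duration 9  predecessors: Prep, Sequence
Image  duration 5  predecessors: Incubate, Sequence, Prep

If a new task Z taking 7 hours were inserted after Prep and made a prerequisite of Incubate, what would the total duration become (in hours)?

28

Originally the job takes 22 hours.
With Z inserted, Incubate now waits for max(Prep, Z).
New critical path: Prep→Z→Incubate→Image→Quantify = 6+7+4+5+6 = 28 ⇒ 28 hours.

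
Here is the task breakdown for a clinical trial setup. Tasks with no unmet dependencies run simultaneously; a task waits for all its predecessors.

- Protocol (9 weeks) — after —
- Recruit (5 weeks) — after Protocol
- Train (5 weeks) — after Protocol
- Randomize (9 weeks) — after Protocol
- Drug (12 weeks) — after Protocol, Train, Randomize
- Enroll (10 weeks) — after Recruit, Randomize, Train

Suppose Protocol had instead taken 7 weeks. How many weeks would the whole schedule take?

Baseline: Protocol→Randomize→Drug = 9+9+12 = 30 → 30 weeks.
Protocol is on the critical path; changing it to 7 makes that path 28 weeks.
That remains the longest chain; total 28 weeks.

28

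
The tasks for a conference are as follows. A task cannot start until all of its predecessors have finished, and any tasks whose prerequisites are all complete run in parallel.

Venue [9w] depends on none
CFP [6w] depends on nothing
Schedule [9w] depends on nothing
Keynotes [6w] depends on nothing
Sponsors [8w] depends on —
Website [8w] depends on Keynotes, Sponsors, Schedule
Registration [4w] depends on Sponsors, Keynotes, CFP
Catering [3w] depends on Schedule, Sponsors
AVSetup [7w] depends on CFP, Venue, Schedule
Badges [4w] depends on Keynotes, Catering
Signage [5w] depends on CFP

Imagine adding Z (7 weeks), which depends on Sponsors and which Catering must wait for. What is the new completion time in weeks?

Originally the conference takes 17 weeks.
With Z inserted, Catering now waits for max(Schedule, Sponsors, Z).
New critical path: Sponsors→Z→Catering→Badges = 8+7+3+4 = 22 ⇒ 22 weeks.

22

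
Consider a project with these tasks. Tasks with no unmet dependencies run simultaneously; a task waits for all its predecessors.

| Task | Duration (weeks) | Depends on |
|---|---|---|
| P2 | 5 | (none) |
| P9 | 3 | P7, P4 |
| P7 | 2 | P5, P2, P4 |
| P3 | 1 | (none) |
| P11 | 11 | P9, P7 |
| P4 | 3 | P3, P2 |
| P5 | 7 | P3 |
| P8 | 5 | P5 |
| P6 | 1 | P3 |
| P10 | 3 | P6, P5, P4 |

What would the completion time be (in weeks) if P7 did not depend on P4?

Original critical path: P2→P4→P7→P9→P11 = 5+3+2+3+11 = 24 ⇒ 24 weeks.
Dropping P4→P7 doesn't change P7's earliest start (8); another predecessor still binds.
The longest chain is now P3→P5→P7→P9→P11 = 1+7+2+3+11 = 24, so the schedule takes 24 weeks.

24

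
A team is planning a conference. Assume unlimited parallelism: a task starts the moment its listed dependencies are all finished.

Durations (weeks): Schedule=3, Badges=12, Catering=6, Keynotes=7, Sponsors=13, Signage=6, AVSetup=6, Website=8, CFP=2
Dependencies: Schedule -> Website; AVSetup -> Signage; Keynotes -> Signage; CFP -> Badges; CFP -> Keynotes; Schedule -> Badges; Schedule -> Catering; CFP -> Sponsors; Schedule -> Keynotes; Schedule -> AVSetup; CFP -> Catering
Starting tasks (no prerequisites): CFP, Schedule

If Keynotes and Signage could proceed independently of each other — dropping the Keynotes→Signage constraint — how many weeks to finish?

Before: longest chain Schedule→Keynotes→Signage = 3+7+6 = 16, finish 16.
Without Keynotes→Signage, Signage's earliest start moves from 10 to 9.
New critical path: CFP→Sponsors = 2+13 = 15 ⇒ 15 weeks.

15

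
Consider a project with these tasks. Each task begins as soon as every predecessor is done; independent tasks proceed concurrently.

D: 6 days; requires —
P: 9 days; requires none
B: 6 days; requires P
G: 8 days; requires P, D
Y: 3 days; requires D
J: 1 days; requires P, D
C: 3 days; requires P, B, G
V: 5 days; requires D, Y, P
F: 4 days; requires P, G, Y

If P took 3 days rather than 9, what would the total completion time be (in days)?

Critical path before the change: P→G→F = 9+8+4 = 21 giving 21 days.
P lies on that path, so at 3 days the path becomes 15 days.
New critical path: D→G→F = 6+8+4 = 18 ⇒ 18 days.

18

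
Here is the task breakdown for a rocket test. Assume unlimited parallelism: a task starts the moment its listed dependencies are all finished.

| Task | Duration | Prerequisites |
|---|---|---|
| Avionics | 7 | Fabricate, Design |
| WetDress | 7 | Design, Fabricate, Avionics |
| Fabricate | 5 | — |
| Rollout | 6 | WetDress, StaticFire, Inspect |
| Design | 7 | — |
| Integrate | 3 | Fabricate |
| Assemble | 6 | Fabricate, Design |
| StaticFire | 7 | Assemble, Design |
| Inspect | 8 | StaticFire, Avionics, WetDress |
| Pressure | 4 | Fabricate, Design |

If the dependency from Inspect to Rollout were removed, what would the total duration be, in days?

29

Original critical path: Design→Avionics→WetDress→Inspect→Rollout = 7+7+7+8+6 = 35 ⇒ 35 days.
Without Inspect→Rollout, Rollout's earliest start moves from 29 to 21.
New critical path: Design→Avionics→WetDress→Inspect = 7+7+7+8 = 29 ⇒ 29 days.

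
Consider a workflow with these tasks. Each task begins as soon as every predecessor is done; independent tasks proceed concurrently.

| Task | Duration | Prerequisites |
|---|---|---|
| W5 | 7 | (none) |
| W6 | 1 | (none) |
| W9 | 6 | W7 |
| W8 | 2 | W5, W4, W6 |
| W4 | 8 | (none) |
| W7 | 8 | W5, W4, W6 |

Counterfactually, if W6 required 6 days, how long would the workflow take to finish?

Critical path before the change: W4→W7→W9 = 8+8+6 = 22 giving 22 days.
W6 has 7 days of float (longest path through it is 15).
The critical path is still W4→W7→W9; finish is now 22 days.

22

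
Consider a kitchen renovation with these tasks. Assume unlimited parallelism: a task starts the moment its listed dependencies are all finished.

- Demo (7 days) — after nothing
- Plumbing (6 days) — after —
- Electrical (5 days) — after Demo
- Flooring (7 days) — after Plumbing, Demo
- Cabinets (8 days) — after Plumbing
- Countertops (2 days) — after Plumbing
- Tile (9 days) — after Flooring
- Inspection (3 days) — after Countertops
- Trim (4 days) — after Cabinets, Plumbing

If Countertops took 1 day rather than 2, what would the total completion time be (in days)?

Actual critical path: Demo→Flooring→Tile = 7+7+9 = 23 ⇒ 23 days.
Countertops is off the critical path — its longest chain is 11 days, giving 12 of slack.
That remains the longest chain; total 23 days.

23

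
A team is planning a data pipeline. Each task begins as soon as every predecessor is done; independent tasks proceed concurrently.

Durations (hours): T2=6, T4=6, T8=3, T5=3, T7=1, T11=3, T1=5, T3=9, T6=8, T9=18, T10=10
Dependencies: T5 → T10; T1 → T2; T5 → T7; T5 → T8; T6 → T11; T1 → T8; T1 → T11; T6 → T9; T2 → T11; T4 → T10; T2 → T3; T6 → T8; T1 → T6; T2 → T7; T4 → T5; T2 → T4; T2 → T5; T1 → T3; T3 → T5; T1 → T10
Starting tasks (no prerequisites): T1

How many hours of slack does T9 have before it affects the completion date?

2

The longest chain is T1→T2→T3→T5→T10 = 5+6+9+3+10 = 33; overall finish 33 hours.
Longest path through T9: 31 hours (earliest finish 31, latest finish 33).
Slack of T9 = 15 − 13 = 2 hours.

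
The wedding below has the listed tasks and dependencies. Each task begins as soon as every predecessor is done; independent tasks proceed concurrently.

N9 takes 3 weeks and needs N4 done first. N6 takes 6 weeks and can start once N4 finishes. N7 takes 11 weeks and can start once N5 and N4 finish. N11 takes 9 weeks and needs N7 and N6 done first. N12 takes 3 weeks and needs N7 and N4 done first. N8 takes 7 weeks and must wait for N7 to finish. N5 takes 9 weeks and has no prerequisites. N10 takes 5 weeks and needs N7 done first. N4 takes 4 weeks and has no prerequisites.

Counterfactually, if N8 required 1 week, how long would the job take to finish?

29

The binding path is N5→N7→N11 = 9+11+9 = 29; finish at 29 weeks.
N8 has 2 weeks of float (longest path through it is 27).
The critical path is still N5→N7→N11; finish is now 29 weeks.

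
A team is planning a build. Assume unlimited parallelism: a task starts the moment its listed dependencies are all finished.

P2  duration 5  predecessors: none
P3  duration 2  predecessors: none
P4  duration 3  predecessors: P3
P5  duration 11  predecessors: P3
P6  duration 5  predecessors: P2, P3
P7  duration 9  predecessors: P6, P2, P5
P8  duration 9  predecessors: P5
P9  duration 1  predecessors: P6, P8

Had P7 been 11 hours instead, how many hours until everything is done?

Baseline: P3→P5→P8→P9 = 2+11+9+1 = 23 → 23 hours.
P7 is off the critical path — its longest chain is 22 hours, giving 1 of slack.
The binding chain switches to P3→P5→P7 = 2+11+11 = 24; finish 24 hours.

24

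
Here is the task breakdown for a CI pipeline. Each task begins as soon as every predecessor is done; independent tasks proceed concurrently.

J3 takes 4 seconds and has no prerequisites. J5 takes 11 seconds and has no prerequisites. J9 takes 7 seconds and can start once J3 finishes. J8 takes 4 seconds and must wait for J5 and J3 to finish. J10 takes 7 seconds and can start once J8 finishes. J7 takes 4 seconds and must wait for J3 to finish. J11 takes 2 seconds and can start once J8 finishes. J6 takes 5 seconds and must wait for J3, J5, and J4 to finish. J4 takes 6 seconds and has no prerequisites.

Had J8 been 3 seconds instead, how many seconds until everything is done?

As given, the longest chain is J5→J8→J10 = 11+4+7 = 22, so the finish is 22 seconds.
J8 lies on that path, so at 3 seconds the path becomes 21 seconds.
The critical path is still J5→J8→J10; finish is now 21 seconds.

21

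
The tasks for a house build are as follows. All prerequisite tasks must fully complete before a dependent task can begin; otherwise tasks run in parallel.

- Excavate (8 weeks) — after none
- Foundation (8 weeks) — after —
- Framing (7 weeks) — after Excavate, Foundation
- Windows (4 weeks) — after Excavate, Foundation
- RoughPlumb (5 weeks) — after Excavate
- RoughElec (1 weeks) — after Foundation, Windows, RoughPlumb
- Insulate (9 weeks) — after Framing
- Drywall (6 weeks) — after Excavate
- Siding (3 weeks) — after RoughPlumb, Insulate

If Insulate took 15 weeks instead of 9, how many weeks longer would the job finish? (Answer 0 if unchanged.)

6

The binding path is Excavate→Framing→Insulate→Siding = 8+7+9+3 = 27; finish at 27 weeks.
Insulate lies on that path, so at 15 weeks the path becomes 33 weeks.
The critical path is still Excavate→Framing→Insulate→Siding; finish is now 33 weeks.
Change in finish: 33 − 27 = +6 weeks.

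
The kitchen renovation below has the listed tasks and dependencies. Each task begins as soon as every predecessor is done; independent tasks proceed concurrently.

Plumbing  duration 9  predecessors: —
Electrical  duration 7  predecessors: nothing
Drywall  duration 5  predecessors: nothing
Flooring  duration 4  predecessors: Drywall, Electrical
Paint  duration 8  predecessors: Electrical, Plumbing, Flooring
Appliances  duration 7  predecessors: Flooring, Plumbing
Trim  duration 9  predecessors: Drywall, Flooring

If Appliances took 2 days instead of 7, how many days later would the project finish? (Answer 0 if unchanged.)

The binding path is Electrical→Flooring→Trim = 7+4+9 = 20; finish at 20 days.
The longest path through Appliances is only 18 days, so Appliances has float 2.
That remains the longest chain; total 20 days.
Change in finish: 20 − 20 = +0 days.

0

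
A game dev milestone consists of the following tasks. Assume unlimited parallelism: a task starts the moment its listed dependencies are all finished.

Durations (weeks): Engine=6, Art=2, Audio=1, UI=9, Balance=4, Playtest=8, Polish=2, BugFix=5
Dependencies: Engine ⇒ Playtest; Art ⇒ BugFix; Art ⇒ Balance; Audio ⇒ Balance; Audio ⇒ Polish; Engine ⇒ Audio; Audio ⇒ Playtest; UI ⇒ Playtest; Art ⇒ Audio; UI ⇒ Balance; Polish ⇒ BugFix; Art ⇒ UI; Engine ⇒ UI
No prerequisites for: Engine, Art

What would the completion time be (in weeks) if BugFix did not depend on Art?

23

Original critical path: Engine→UI→Playtest = 6+9+8 = 23 ⇒ 23 weeks.
Dropping Art→BugFix doesn't change BugFix's earliest start (9); another predecessor still binds.
New critical path: Engine→UI→Playtest = 6+9+8 = 23 ⇒ 23 weeks.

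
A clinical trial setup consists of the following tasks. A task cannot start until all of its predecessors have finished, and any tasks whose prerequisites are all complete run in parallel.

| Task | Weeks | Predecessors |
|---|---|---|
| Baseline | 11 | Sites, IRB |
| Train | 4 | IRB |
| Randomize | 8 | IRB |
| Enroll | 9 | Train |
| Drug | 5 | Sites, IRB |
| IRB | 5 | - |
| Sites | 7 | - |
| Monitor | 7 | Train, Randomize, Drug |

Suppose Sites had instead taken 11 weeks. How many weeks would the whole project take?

23

Critical path before the change: IRB→Randomize→Monitor = 5+8+7 = 20 giving 20 weeks.
Sites has 1 week of float (longest path through it is 19).
Now Sites→Drug→Monitor = 11+5+7 = 23 is longest, so the finish becomes 23 weeks.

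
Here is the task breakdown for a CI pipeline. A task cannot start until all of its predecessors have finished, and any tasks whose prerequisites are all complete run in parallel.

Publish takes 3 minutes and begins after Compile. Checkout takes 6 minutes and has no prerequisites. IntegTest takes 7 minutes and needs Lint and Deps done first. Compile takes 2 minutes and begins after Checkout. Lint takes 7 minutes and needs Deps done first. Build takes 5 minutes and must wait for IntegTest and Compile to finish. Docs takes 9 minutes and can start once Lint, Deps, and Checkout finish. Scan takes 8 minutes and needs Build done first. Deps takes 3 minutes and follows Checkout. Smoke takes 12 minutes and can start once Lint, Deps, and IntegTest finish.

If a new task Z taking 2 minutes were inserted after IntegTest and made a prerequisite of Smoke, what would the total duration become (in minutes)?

37

Originally the project takes 36 minutes.
With Z inserted, Smoke now waits for max(Lint, Deps, IntegTest, Z).
New critical path: Checkout→Deps→Lint→IntegTest→Z→Smoke = 6+3+7+7+2+12 = 37 ⇒ 37 minutes.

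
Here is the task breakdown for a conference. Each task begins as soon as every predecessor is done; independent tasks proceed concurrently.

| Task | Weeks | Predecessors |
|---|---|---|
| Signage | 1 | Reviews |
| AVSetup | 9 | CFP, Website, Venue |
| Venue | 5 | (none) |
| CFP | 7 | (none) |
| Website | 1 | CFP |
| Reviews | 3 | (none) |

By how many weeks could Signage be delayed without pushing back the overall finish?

13

The longest chain is CFP→Website→AVSetup = 7+1+9 = 17; overall finish 17 weeks.
Signage finishes as early as 4 and must finish by 17.
Slack of Signage = 16 − 3 = 13 weeks.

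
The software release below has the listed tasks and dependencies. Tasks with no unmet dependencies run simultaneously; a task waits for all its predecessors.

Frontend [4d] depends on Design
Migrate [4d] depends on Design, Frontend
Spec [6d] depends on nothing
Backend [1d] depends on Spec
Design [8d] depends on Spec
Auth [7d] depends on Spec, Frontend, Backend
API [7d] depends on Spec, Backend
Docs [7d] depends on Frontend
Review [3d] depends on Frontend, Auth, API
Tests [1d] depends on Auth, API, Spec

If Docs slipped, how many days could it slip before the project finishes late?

3

The longest chain is Spec→Design→Frontend→Auth→Review = 6+8+4+7+3 = 28; overall finish 28 days.
Longest path through Docs: 25 days (earliest finish 25, latest finish 28).
So Docs can slip 28 − 25 = 3 days.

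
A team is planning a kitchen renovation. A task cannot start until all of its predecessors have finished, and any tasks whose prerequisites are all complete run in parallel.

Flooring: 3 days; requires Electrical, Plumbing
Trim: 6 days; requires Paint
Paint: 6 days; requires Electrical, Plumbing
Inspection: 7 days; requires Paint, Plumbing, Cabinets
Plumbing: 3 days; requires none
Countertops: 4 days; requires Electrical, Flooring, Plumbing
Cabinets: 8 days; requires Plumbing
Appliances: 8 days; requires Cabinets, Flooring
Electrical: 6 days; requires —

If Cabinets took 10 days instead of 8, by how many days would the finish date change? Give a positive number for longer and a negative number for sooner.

Baseline: Plumbing→Cabinets→Appliances = 3+8+8 = 19 → 19 days.
Cabinets is on the critical path; changing it to 10 makes that path 21 days.
The critical path is still Plumbing→Cabinets→Appliances; finish is now 21 days.
Change in finish: 21 − 19 = +2 days.

2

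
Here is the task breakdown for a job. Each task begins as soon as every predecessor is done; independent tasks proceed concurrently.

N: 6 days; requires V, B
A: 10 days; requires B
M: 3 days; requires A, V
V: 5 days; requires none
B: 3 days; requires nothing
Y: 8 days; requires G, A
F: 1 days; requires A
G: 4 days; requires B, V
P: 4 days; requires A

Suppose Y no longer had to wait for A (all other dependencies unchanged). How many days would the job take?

17

Before: longest chain B→A→Y = 3+10+8 = 21, finish 21.
Without A→Y, Y's earliest start moves from 13 to 9.
The longest chain is now B→A→P = 3+10+4 = 17, so the job takes 17 days.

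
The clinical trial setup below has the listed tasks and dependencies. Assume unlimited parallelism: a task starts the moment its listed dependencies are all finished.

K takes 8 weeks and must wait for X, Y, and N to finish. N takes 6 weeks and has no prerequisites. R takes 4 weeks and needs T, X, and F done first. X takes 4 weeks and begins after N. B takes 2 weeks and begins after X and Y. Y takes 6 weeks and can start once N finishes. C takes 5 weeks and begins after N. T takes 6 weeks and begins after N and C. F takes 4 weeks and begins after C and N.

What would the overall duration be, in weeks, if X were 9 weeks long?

23

Actual critical path: N→C→T→R = 6+5+6+4 = 21 ⇒ 21 weeks.
X has 3 weeks of float (longest path through it is 18).
The binding chain switches to N→X→K = 6+9+8 = 23; finish 23 weeks.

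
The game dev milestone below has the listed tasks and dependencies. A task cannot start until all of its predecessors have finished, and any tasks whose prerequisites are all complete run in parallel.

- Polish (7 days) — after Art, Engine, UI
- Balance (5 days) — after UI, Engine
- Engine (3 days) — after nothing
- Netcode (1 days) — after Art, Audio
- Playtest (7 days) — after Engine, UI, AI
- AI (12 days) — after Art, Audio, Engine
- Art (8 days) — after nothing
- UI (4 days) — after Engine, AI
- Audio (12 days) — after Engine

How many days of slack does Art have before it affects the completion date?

7

Critical path: Engine→Audio→AI→UI→Playtest = 3+12+12+4+7 = 38, so the finish is 38 days.
Art finishes as early as 8 and must finish by 15.
Slack of Art = 7 − 0 = 7 days.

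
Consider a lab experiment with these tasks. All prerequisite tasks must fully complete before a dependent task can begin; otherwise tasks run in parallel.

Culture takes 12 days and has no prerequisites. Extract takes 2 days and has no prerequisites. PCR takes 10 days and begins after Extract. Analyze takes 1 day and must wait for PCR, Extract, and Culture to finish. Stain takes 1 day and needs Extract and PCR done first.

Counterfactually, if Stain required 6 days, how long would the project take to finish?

18

Actual critical path: Extract→PCR→Stain = 2+10+1 = 13 ⇒ 13 days.
Since Stain is critical, the +5 change carries straight to that chain (now 18 days).
No other chain overtakes it, so the finish is 18 days.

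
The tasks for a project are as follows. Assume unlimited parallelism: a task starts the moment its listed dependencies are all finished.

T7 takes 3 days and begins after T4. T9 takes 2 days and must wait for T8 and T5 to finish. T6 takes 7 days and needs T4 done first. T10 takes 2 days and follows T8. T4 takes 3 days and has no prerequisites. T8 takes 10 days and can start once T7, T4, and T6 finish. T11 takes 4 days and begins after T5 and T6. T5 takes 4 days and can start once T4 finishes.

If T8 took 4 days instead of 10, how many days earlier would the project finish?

Actual critical path: T4→T6→T8→T9 = 3+7+10+2 = 22 ⇒ 22 days.
T8 lies on that path, so at 4 days the path becomes 16 days.
No other chain overtakes it, so the finish is 16 days.
Change in finish: 16 − 22 = -6 days.

6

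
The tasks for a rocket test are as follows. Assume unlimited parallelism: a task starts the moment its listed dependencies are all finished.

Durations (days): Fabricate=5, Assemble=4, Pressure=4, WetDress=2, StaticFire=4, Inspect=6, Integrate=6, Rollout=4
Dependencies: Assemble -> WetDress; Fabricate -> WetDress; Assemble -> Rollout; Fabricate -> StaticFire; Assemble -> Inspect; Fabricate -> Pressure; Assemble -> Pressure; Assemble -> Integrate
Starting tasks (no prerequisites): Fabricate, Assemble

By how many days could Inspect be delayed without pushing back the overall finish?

Critical path: Assemble→Inspect = 4+6 = 10, so the finish is 10 days.
Longest path through Inspect: 10 days (earliest finish 10, latest finish 10).
Slack of Inspect = 4 − 4 = 0 days.

0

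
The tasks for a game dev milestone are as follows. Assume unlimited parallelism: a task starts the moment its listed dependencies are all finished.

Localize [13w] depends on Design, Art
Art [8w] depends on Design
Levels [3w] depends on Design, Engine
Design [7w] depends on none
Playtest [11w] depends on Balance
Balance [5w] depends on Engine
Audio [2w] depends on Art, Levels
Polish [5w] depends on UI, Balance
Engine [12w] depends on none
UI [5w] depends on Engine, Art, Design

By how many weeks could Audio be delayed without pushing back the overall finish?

11

The longest chain is Design→Art→Localize = 7+8+13 = 28; overall finish 28 weeks.
Longest path through Audio: 17 weeks (earliest finish 17, latest finish 28).
Slack of Audio = 26 − 15 = 11 weeks.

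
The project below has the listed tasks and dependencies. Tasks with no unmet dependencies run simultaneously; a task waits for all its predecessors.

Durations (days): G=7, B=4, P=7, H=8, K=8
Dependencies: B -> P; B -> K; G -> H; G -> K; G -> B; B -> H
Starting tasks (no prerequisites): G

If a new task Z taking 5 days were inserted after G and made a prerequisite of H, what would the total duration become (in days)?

20

Originally the job takes 19 days.
With Z inserted, H now waits for max(B, G, Z).
New critical path: G→Z→H = 7+5+8 = 20 ⇒ 20 days.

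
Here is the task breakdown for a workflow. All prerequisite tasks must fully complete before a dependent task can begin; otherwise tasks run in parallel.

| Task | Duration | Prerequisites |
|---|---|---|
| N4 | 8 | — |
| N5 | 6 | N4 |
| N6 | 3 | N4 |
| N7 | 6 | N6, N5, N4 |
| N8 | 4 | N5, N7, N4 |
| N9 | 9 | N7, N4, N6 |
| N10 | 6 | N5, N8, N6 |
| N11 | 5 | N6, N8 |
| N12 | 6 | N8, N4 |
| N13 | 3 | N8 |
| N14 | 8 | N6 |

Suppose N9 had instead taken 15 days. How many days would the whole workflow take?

35

As given, the longest chain is N4→N5→N7→N8→N10 = 8+6+6+4+6 = 30, so the finish is 30 days.
N9 has 1 day of float (longest path through it is 29).
New critical path: N4→N5→N7→N9 = 8+6+6+15 = 35 ⇒ 35 days.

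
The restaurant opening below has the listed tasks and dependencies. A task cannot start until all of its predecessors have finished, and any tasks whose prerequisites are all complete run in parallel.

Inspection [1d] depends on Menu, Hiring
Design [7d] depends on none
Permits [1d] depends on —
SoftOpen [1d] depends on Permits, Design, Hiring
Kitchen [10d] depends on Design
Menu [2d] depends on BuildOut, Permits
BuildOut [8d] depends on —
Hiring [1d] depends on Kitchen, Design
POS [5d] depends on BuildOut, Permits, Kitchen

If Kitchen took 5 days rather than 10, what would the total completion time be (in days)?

Critical path before the change: Design→Kitchen→POS = 7+10+5 = 22 giving 22 days.
Kitchen lies on that path, so at 5 days the path becomes 17 days.
The critical path is still Design→Kitchen→POS; finish is now 17 days.

17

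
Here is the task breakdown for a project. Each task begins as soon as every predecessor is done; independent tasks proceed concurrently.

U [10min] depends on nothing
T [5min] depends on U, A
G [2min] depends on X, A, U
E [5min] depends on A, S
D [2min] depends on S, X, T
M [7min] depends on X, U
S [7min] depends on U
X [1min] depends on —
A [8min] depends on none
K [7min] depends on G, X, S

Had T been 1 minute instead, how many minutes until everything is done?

As given, the longest chain is U→S→K = 10+7+7 = 24, so the finish is 24 minutes.
T is off the critical path — its longest chain is 17 minutes, giving 7 of slack.
The critical path is still U→S→K; finish is now 24 minutes.

24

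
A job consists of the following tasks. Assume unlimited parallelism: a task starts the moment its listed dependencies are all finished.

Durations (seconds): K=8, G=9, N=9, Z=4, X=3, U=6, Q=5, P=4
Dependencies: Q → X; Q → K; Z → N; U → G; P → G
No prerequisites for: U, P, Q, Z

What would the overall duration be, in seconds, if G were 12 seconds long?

The binding path is U→G = 6+9 = 15; finish at 15 seconds.
G lies on that path, so at 12 seconds the path becomes 18 seconds.
That remains the longest chain; total 18 seconds.

18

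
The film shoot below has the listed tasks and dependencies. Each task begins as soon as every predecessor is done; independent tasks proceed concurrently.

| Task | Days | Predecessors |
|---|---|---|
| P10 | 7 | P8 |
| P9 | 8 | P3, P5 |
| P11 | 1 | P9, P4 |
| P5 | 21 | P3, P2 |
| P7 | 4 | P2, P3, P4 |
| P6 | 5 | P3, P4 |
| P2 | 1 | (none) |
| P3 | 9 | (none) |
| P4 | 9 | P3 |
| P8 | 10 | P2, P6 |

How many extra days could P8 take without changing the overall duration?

The longest chain is P3→P4→P6→P8→P10 = 9+9+5+10+7 = 40; overall finish 40 days.
Longest path through P8: 40 days (earliest finish 33, latest finish 33).
Float = 40 − 40 = 0.

0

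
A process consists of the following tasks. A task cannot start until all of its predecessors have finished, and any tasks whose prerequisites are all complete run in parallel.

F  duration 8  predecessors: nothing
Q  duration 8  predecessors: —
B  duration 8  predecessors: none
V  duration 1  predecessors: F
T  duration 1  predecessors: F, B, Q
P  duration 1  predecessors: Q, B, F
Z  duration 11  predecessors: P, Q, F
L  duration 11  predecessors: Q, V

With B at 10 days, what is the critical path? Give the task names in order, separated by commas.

Critical path before the change: B→P→Z = 8+1+11 = 20 giving 20 days.
B lies on that path, so at 10 days the path becomes 22 days.
The critical path is still B→P→Z; finish is now 22 days.

B, P, Z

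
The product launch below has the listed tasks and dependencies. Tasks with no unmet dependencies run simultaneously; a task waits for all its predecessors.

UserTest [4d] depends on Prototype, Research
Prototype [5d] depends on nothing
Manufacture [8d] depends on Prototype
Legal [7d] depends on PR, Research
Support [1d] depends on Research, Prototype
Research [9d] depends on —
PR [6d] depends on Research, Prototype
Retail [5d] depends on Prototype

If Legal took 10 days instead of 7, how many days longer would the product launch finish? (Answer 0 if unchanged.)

3

Critical path before the change: Research→PR→Legal = 9+6+7 = 22 giving 22 days.
Since Legal is critical, the +3 change carries straight to that chain (now 25 days).
No other chain overtakes it, so the finish is 25 days.
Change in finish: 25 − 22 = +3 days.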